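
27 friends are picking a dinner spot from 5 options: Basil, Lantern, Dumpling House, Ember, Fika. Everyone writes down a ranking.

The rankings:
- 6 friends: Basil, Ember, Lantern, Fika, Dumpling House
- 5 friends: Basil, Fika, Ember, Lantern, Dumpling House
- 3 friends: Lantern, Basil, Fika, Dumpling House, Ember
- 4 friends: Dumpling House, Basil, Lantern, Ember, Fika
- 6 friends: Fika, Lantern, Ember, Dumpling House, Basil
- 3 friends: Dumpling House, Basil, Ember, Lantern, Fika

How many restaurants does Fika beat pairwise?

2

Fika against each rival (27 friends):
Fika vs Basil: Basil wins 21–6.
Fika vs Lantern: 5+6 = 11 for Fika, 16 for Lantern — Lantern by 16–11.
Fika vs Dumpling House: 6+5+3+6 = 20 for Fika, 7 for Dumpling House — Fika by 20–7.
Fika vs Ember: Fika is ranked higher on 5+3+6 = 14 ballots, Ember on 13. Fika wins 14–13.
Fika beats Dumpling House, Ember; loses to Basil, Lantern — 2 pairwise wins.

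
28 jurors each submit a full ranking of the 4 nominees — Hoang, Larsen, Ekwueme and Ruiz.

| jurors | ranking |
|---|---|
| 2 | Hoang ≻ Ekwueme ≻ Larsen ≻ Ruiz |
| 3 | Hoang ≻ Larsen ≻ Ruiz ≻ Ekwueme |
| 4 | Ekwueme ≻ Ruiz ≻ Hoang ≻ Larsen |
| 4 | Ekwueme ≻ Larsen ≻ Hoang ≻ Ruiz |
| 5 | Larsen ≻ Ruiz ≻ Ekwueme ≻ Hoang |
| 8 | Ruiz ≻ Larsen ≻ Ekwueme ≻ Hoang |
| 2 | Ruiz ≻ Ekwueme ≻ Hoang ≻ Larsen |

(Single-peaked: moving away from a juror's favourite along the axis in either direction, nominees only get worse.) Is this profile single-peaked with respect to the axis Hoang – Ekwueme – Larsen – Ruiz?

Axis positions: Hoang=1, Ekwueme=2, Larsen=3, Ruiz=4.
Group 1 (peak Hoang at position 1): ranking walks positions 1-2-3-4, expanding outward from the peak — single-peaked.
Group 2: ranking walks positions 1-3-4-2; Larsen is ranked above Ekwueme even though Ekwueme lies between Larsen and the peak Hoang on the axis — preferences dip and rise again. Not single-peaked.
Group 3: ranking walks positions 2-4-1-3; Ruiz is ranked above Larsen even though Larsen lies between Ruiz and the peak Ekwueme on the axis — preferences dip and rise again. Not single-peaked.
Group 4 (peak Ekwueme at position 2): ranking walks positions 2-3-1-4, expanding outward from the peak — single-peaked.
Group 5 (peak Larsen at position 3): ranking walks positions 3-4-2-1, expanding outward from the peak — single-peaked.
Group 6 (peak Ruiz at position 4): ranking walks positions 4-3-2-1, expanding outward from the peak — single-peaked.
Group 7: ranking walks positions 4-2-1-3; Ekwueme is ranked above Larsen even though Larsen lies between Ekwueme and the peak Ruiz on the axis — preferences dip and rise again. Not single-peaked.
Group 2 violates single-peakedness, so the profile is not single-peaked on this axis.

no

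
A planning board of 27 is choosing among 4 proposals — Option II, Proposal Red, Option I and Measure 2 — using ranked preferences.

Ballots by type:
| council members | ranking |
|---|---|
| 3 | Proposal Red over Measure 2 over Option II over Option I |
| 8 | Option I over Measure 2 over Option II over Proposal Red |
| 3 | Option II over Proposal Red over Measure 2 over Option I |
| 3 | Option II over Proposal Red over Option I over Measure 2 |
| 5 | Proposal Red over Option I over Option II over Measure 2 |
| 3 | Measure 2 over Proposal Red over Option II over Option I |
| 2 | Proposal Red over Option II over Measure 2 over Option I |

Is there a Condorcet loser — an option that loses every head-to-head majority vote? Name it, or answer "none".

Pairwise majorities:
Option II vs Proposal Red: 8+3+3 = 14 for Option II, 13 for Proposal Red — Option II by 14–13.
Option II vs Option I: Option II wins 14–13.
Option II vs Measure 2: Measure 2, 14–13.
Proposal Red vs Option I: Proposal Red wins 19–8.
Proposal Red vs Measure 2: Proposal Red is ranked higher on 3+3+3+5+2 = 16 ballots, Measure 2 on 11. Proposal Red wins 16–11.
Option I vs Measure 2: Option I, 16–11.
Every option wins at least one matchup (Option II beats Proposal Red; Proposal Red beats Option I; Option I beats Measure 2; Measure 2 beats Option II), so there is no Condorcet loser.

none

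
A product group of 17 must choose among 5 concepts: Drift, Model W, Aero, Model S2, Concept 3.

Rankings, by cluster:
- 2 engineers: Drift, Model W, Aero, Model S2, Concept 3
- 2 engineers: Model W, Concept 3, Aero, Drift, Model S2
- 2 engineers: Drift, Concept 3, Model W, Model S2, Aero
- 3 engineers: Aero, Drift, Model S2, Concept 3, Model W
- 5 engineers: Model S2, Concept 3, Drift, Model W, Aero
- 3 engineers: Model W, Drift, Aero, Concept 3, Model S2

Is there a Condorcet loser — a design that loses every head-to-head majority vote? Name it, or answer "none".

Pairwise majorities:
Drift vs Model W: 12 to 5, Drift.
Drift vs Aero: Drift, 12–5.
Drift vs Model S2: 2+2+2+3+3 = 12 for Drift, 5 for Model S2 — Drift by 12–5.
Drift vs Concept 3: Drift, 10–7.
Model W vs Aero: 14 to 3, Model W.
Model W vs Model S2: Model W is ranked higher on 2+2+2+3 = 9 ballots, Model S2 on 8. Model W wins 9–8.
Model W–Concept 3: Concept 3 10–7.
Aero vs Model S2: 10 to 7, Aero.
Aero–Concept 3: Concept 3 9–8.
Model S2 vs Concept 3: Model S2 is ranked higher on 2+3+5 = 10 ballots, Concept 3 on 7. Model S2 wins 10–7.
No design is winless: Drift beats Model W; Model W beats Aero; Aero beats Model S2; Model S2 beats Concept 3; Concept 3 beats Model W. There is no Condorcet loser.

none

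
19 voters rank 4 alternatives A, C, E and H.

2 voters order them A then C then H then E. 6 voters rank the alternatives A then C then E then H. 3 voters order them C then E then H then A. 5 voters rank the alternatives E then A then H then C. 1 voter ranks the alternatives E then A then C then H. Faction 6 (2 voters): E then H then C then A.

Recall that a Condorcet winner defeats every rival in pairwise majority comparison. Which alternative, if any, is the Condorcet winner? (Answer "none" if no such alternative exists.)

none

Check each pair by majority over 19 ballots:
A vs C: A is ranked higher on 2+6+5+1 = 14 ballots, C on 5. A wins 14–5.
A vs E: 2+6 = 8 for A, 11 for E — E by 11–8.
A vs H: 2+6+5+1 = 14 for A, 5 for H — A by 14–5.
C vs E: C is ranked higher on 2+6+3 = 11 ballots, E on 8. C wins 11–8.
C vs H: C is ranked higher on 2+6+3+1 = 12 ballots, H on 7. C wins 12–7.
E vs H: 17 to 2, E.
Every alternative loses at least once (A loses to E; C loses to A; E loses to C; H loses to A). The majority relation contains the cycle A beats C beats E beats A, so there is no Condorcet winner.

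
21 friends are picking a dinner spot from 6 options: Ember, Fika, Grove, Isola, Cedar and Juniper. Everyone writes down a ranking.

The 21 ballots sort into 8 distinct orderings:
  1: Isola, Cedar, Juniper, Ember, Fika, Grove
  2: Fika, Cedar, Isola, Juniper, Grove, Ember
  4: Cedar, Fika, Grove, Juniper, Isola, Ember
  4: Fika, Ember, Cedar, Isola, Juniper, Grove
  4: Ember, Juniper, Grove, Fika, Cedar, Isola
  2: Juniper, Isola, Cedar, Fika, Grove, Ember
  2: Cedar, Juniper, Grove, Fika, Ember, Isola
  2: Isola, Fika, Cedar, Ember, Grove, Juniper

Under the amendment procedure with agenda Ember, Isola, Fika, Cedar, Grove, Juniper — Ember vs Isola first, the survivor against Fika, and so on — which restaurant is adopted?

Round 1: Ember vs Isola — 10–11, Isola advances.
Round 2: Isola vs Fika — 5–16, Fika advances.
Round 3: Fika vs Cedar — 12–9, Fika advances.
Round 4: Fika vs Grove — 15–6, Fika advances.
Round 5: Fika vs Juniper — 12–9, Fika advances.
Fika survives the agenda.

Fika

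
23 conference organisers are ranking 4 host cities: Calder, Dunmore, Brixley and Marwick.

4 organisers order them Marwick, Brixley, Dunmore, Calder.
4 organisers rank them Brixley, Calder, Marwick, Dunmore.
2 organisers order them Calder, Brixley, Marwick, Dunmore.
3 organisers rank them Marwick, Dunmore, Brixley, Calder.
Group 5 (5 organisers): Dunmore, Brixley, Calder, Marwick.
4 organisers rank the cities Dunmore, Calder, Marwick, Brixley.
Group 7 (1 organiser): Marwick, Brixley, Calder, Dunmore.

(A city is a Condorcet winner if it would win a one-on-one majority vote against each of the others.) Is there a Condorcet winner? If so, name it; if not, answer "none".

none

Pairwise majorities:
Calder vs Dunmore: 4+2+1 = 7 for Calder, 16 for Dunmore — Dunmore by 16–7.
Calder vs Brixley: Calder preferred on 2+4 = 6 ballots; Brixley wins 17–6.
Calder vs Marwick: Calder preferred on 4+2+5+4 = 15 ballots; Calder wins 15–8.
Dunmore vs Brixley: Dunmore is ranked higher on 3+5+4 = 12 ballots, Brixley on 11. Dunmore wins 12–11.
Dunmore vs Marwick: Marwick wins 14–9.
Brixley–Marwick: Marwick 12–11.
Every city loses at least once (Calder loses to Dunmore; Dunmore loses to Marwick; Brixley loses to Dunmore; Marwick loses to Calder). The majority relation contains the cycle Calder > Marwick > Dunmore > Calder, so there is no Condorcet winner.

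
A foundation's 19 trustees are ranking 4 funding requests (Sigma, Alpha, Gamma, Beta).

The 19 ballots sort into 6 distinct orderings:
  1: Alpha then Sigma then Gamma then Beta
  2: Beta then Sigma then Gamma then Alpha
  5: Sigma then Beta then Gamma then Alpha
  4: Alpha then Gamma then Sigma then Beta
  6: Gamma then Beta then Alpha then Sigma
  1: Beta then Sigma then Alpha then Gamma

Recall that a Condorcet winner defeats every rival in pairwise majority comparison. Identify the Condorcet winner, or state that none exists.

Gamma

Pairwise majorities:
Sigma vs Alpha: 2+5+1 = 8 for Sigma, 11 for Alpha — Alpha by 11–8.
Sigma vs Gamma: Sigma preferred on 1+2+5+1 = 9 ballots; Gamma wins 10–9.
Sigma vs Beta: Sigma preferred on 1+5+4 = 10 ballots; Sigma wins 10–9.
Alpha vs Gamma: Alpha is ranked higher on 1+4+1 = 6 ballots, Gamma on 13. Gamma wins 13–6.
Alpha vs Beta: 1+4 = 5 for Alpha, 14 for Beta — Beta by 14–5.
Gamma vs Beta: 1+4+6 = 11 for Gamma, 8 for Beta — Gamma by 11–8.
Gamma defeats every rival head-to-head and is the Condorcet winner.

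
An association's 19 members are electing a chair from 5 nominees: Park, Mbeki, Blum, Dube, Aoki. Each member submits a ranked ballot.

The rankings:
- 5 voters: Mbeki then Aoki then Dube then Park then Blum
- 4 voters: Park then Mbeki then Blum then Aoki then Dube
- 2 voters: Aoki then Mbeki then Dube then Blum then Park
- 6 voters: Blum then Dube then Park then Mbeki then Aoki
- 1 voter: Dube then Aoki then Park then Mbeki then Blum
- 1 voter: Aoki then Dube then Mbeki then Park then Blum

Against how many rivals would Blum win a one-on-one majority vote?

Blum against each rival (19 voters):
Blum vs Park: Park wins 11–8.
Blum vs Mbeki: Mbeki wins 13–6.
Blum vs Dube: Blum wins 10–9.
Blum vs Aoki: Blum, 10–9.
Blum beats Dube, Aoki; loses to Park, Mbeki — 2 pairwise wins.

2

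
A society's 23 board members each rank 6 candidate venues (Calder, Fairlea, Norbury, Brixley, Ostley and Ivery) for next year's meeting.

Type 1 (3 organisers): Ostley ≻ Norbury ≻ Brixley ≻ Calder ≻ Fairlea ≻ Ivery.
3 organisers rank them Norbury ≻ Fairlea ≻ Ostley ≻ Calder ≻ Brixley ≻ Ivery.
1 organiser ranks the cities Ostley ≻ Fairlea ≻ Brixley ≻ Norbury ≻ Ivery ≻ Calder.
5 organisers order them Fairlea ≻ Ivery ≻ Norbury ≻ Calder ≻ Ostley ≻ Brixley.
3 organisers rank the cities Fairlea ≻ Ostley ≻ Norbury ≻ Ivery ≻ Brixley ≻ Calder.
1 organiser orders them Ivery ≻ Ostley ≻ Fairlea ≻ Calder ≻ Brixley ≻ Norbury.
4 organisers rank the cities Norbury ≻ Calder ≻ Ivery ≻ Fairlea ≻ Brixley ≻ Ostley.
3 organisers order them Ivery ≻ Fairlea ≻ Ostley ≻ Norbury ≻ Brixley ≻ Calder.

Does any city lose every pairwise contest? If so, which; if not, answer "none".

Brixley

Pairwise majorities:
Calder vs Fairlea: Calder preferred on 3+4 = 7 ballots; Fairlea wins 16–7.
Calder vs Norbury: Calder is ranked higher on 1 ballot, Norbury on 22. Norbury wins 22–1.
Calder vs Brixley: Calder wins 13–10.
Calder vs Ostley: 5+4 = 9 for Calder, 14 for Ostley — Ostley by 14–9.
Calder vs Ivery: Ivery, 13–10.
Fairlea vs Norbury: Fairlea, 13–10.
Fairlea–Brixley: Fairlea 20–3.
Fairlea vs Ostley: Fairlea, 18–5.
Fairlea vs Ivery: Fairlea preferred on 3+3+1+5+3 = 15 ballots; Fairlea wins 15–8.
Norbury vs Brixley: 3+3+5+3+4+3 = 21 for Norbury, 2 for Brixley — Norbury by 21–2.
Norbury–Ostley: Norbury 12–11.
Norbury vs Ivery: Norbury wins 14–9.
Brixley–Ostley: Ostley 19–4.
Brixley vs Ivery: Ivery, 16–7.
Ostley vs Ivery: Ivery wins 13–10.
Only Brixley has no wins; Brixley is the Condorcet loser.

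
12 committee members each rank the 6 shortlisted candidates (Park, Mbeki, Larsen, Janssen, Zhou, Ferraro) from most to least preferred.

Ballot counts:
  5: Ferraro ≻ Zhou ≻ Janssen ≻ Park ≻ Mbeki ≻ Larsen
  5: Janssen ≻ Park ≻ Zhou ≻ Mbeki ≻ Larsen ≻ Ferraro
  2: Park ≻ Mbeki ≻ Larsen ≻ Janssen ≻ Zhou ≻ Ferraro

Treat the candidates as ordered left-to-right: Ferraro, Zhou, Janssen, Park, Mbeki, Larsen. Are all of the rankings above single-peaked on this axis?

Axis positions: Ferraro=1, Zhou=2, Janssen=3, Park=4, Mbeki=5, Larsen=6.
Faction 1 (peak Ferraro at position 1): ranking walks positions 1-2-3-4-5-6, expanding outward from the peak — single-peaked.
Faction 2 (peak Janssen at position 3): ranking walks positions 3-4-2-5-6-1, expanding outward from the peak — single-peaked.
Faction 3 (peak Park at position 4): ranking walks positions 4-5-6-3-2-1, expanding outward from the peak — single-peaked.
Every ranking is single-peaked on this axis.

yes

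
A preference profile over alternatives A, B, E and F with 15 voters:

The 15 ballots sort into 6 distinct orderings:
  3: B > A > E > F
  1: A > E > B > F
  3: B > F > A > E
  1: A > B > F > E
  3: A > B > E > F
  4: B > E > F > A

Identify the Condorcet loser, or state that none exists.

F

Pairwise majorities:
A vs B: A is ranked higher on 1+1+3 = 5 ballots, B on 10. B wins 10–5.
A vs E: A, 11–4.
A–F: A 8–7.
B vs E: B preferred on 3+3+1+3+4 = 14 ballots; B wins 14–1.
B vs F: B is ranked higher on 3+1+3+1+3+4 = 15 ballots, F on 0. B wins 15–0.
E vs F: E wins 11–4.
F loses to every other alternative — it is the Condorcet loser.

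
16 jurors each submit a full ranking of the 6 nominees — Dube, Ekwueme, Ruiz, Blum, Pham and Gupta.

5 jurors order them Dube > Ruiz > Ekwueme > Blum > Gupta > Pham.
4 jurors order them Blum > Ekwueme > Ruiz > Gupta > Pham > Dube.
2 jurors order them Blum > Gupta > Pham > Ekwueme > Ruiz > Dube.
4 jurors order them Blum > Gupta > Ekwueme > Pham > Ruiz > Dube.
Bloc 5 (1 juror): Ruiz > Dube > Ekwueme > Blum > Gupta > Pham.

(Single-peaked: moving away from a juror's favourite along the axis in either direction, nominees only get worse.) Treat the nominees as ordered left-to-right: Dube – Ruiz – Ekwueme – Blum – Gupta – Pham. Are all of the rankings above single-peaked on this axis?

yes

Axis positions: Dube=1, Ruiz=2, Ekwueme=3, Blum=4, Gupta=5, Pham=6.
Bloc 1 (peak Dube at position 1): ranking walks positions 1-2-3-4-5-6, expanding outward from the peak — single-peaked.
Bloc 2 (peak Blum at position 4): ranking walks positions 4-3-2-5-6-1, expanding outward from the peak — single-peaked.
Bloc 3 (peak Blum at position 4): ranking walks positions 4-5-6-3-2-1, expanding outward from the peak — single-peaked.
Bloc 4 (peak Blum at position 4): ranking walks positions 4-5-3-6-2-1, expanding outward from the peak — single-peaked.
Bloc 5 (peak Ruiz at position 2): ranking walks positions 2-1-3-4-5-6, expanding outward from the peak — single-peaked.
Every ranking is single-peaked on this axis.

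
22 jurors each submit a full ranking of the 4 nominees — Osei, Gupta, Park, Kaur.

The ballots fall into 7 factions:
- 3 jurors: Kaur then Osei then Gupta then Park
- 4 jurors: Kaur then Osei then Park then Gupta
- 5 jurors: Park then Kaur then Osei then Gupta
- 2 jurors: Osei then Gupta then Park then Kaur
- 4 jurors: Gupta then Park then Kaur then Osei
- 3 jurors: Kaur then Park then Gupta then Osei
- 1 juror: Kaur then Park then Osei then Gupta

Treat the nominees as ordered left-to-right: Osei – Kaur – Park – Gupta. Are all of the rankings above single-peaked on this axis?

no

Axis positions: Osei=1, Kaur=2, Park=3, Gupta=4.
Faction 1: ranking walks positions 2-1-4-3; Gupta is ranked above Park even though Park lies between Gupta and the peak Kaur on the axis — preferences dip and rise again. Not single-peaked.
Faction 2 (peak Kaur at position 2): ranking walks positions 2-1-3-4, expanding outward from the peak — single-peaked.
Faction 3 (peak Park at position 3): ranking walks positions 3-2-1-4, expanding outward from the peak — single-peaked.
Faction 4: ranking walks positions 1-4-3-2; Gupta is ranked above Kaur even though Kaur lies between Gupta and the peak Osei on the axis — preferences dip and rise again. Not single-peaked.
Faction 5 (peak Gupta at position 4): ranking walks positions 4-3-2-1, expanding outward from the peak — single-peaked.
Faction 6 (peak Kaur at position 2): ranking walks positions 2-3-4-1, expanding outward from the peak — single-peaked.
Faction 7 (peak Kaur at position 2): ranking walks positions 2-3-1-4, expanding outward from the peak — single-peaked.
Faction 1 violates single-peakedness, so the profile is not single-peaked on this axis.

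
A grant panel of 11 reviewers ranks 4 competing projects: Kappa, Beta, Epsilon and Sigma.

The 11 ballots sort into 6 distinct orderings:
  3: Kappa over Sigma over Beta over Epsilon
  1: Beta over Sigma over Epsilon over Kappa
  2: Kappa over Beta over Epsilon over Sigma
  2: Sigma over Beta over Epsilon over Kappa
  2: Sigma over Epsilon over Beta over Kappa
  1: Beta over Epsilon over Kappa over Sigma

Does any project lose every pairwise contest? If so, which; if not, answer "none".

none

Pairwise majorities:
Kappa vs Beta: Beta wins 6–5.
Kappa vs Epsilon: Epsilon, 6–5.
Kappa vs Sigma: Kappa preferred on 3+2+1 = 6 ballots; Kappa wins 6–5.
Beta–Epsilon: Beta 9–2.
Beta–Sigma: Sigma 7–4.
Epsilon–Sigma: Sigma 8–3.
Each project has at least one pairwise win (Kappa beats Sigma; Beta beats Kappa; Epsilon beats Kappa; Sigma beats Beta) — no Condorcet loser.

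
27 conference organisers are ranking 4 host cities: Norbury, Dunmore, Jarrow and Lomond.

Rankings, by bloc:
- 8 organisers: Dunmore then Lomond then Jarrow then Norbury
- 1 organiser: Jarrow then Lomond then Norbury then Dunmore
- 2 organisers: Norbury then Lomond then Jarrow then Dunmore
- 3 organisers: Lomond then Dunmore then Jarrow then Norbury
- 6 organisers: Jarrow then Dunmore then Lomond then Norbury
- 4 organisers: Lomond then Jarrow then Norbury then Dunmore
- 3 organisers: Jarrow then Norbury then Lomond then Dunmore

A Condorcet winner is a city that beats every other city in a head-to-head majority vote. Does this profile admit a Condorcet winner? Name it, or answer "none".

none

Pairwise majorities:
Norbury vs Dunmore: Dunmore, 17–10.
Norbury vs Jarrow: Jarrow wins 25–2.
Norbury vs Lomond: Lomond, 22–5.
Dunmore vs Jarrow: Jarrow, 16–11.
Dunmore vs Lomond: Dunmore wins 14–13.
Jarrow vs Lomond: Lomond wins 17–10.
Every city loses at least once (Norbury loses to Dunmore; Dunmore loses to Jarrow; Jarrow loses to Lomond; Lomond loses to Dunmore). The majority relation contains the cycle Dunmore beats Lomond beats Jarrow beats Dunmore, so there is no Condorcet winner.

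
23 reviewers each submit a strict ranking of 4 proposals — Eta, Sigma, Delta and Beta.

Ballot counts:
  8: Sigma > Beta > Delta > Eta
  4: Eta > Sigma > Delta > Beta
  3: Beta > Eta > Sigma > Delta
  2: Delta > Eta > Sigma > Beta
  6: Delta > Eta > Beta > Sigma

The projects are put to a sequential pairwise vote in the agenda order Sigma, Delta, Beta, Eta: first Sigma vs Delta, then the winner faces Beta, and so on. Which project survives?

Round 1: Sigma vs Delta — 15–8, Sigma advances.
Round 2: Sigma vs Beta — 14–9, Sigma advances.
Round 3: Sigma vs Eta — 8–15, Eta advances.
Eta survives the agenda.

Eta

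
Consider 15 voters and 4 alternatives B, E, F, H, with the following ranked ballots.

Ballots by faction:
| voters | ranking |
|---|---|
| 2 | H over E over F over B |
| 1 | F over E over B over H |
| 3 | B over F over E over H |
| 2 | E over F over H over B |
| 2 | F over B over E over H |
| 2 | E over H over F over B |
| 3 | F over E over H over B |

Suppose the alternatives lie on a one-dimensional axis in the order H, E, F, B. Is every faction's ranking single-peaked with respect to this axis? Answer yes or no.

Axis positions: H=1, E=2, F=3, B=4.
Faction 1 (peak H at position 1): ranking walks positions 1-2-3-4, expanding outward from the peak — single-peaked.
Faction 2 (peak F at position 3): ranking walks positions 3-2-4-1, expanding outward from the peak — single-peaked.
Faction 3 (peak B at position 4): ranking walks positions 4-3-2-1, expanding outward from the peak — single-peaked.
Faction 4 (peak E at position 2): ranking walks positions 2-3-1-4, expanding outward from the peak — single-peaked.
Faction 5 (peak F at position 3): ranking walks positions 3-4-2-1, expanding outward from the peak — single-peaked.
Faction 6 (peak E at position 2): ranking walks positions 2-1-3-4, expanding outward from the peak — single-peaked.
Faction 7 (peak F at position 3): ranking walks positions 3-2-1-4, expanding outward from the peak — single-peaked.
Every ranking is single-peaked on this axis.

yes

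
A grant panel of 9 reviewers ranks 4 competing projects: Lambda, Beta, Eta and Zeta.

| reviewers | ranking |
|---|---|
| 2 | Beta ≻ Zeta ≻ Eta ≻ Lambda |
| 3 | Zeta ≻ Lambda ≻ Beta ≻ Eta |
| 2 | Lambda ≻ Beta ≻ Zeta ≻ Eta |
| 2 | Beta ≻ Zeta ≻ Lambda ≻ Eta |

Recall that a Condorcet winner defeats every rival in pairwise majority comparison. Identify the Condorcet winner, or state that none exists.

Pairwise majorities:
Lambda vs Beta: 5 to 4, Lambda.
Lambda vs Eta: Lambda preferred on 3+2+2 = 7 ballots; Lambda wins 7–2.
Lambda vs Zeta: Zeta, 7–2.
Beta vs Eta: 9 to 0, Beta.
Beta vs Zeta: Beta wins 6–3.
Eta vs Zeta: Eta preferred on 0 ballots; Zeta wins 9–0.
Every project loses at least once (Lambda loses to Zeta; Beta loses to Lambda; Eta loses to Lambda; Zeta loses to Beta). The majority relation contains the cycle Lambda beats Beta beats Zeta beats Lambda, so there is no Condorcet winner.

none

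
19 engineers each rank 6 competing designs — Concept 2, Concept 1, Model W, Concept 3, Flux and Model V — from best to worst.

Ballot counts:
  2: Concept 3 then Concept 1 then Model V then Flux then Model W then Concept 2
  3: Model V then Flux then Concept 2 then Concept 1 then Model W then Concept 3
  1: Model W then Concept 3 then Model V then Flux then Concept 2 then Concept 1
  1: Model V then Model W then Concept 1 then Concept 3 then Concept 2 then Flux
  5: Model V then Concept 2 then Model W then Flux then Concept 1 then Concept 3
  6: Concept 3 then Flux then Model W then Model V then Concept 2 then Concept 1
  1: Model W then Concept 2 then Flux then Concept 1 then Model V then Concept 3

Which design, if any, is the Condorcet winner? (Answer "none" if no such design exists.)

Pairwise majorities:
Concept 2 vs Concept 1: Concept 2, 16–3.
Concept 2 vs Model W: Model W wins 11–8.
Concept 2–Concept 3: Concept 3 10–9.
Concept 2–Flux: Flux 12–7.
Concept 2 vs Model V: Model V wins 18–1.
Concept 1 vs Model W: Model W, 14–5.
Concept 1–Concept 3: Concept 1 10–9.
Concept 1 vs Flux: Flux, 16–3.
Concept 1 vs Model V: Model V, 16–3.
Model W vs Concept 3: Model W, 11–8.
Model W–Flux: Flux 11–8.
Model W vs Model V: Model V, 11–8.
Concept 3 vs Flux: Concept 3 wins 10–9.
Concept 3 vs Model V: Model V wins 10–9.
Flux vs Model V: Model V wins 12–7.
Model V defeats every rival head-to-head and is the Condorcet winner.

Model V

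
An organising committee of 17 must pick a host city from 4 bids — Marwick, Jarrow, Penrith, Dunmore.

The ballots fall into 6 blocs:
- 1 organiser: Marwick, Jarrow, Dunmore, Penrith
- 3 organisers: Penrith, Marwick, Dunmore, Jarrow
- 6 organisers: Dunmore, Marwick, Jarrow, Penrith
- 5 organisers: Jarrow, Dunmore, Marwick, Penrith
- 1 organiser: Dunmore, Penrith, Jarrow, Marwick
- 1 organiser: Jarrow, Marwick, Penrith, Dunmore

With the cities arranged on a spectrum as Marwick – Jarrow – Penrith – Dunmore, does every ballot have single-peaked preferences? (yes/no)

Axis positions: Marwick=1, Jarrow=2, Penrith=3, Dunmore=4.
Bloc 1: ranking walks positions 1-2-4-3; Dunmore is ranked above Penrith even though Penrith lies between Dunmore and the peak Marwick on the axis — preferences dip and rise again. Not single-peaked.
Bloc 2: ranking walks positions 3-1-4-2; Marwick is ranked above Jarrow even though Jarrow lies between Marwick and the peak Penrith on the axis — preferences dip and rise again. Not single-peaked.
Bloc 3: ranking walks positions 4-1-2-3; Marwick is ranked above Penrith even though Penrith lies between Marwick and the peak Dunmore on the axis — preferences dip and rise again. Not single-peaked.
Bloc 4: ranking walks positions 2-4-1-3; Dunmore is ranked above Penrith even though Penrith lies between Dunmore and the peak Jarrow on the axis — preferences dip and rise again. Not single-peaked.
Bloc 5 (peak Dunmore at position 4): ranking walks positions 4-3-2-1, expanding outward from the peak — single-peaked.
Bloc 6 (peak Jarrow at position 2): ranking walks positions 2-1-3-4, expanding outward from the peak — single-peaked.
Bloc 1 violates single-peakedness, so the profile is not single-peaked on this axis.

no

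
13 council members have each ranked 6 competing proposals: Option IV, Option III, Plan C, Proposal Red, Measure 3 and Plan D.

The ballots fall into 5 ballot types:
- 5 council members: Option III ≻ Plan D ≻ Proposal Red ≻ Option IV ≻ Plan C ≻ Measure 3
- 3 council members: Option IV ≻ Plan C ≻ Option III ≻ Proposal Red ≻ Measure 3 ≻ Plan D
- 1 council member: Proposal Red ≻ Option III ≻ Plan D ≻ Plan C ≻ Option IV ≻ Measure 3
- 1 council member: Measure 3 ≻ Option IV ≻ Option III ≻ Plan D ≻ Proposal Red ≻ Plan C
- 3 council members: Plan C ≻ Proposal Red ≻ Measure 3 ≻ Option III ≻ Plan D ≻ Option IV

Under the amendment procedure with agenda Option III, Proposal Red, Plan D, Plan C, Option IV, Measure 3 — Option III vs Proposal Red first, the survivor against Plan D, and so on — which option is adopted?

Option III

Round 1: Option III vs Proposal Red — 9–4, Option III advances.
Round 2: Option III vs Plan D — 13–0, Option III advances.
Round 3: Option III vs Plan C — 7–6, Option III advances.
Round 4: Option III vs Option IV — 9–4, Option III advances.
Round 5: Option III vs Measure 3 — 9–4, Option III advances.
Option III survives the agenda.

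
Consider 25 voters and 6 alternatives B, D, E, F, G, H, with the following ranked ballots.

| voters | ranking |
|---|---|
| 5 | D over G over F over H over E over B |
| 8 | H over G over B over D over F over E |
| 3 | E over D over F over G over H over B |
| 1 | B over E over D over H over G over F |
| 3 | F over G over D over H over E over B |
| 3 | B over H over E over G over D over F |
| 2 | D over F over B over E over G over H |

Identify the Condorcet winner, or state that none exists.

G

Check each pair by majority over 25 ballots:
B vs D: B preferred on 8+1+3 = 12 ballots; D wins 13–12.
B vs E: B is ranked higher on 8+1+3+2 = 14 ballots, E on 11. B wins 14–11.
B vs F: 12 to 13, F.
B vs G: B is ranked higher on 1+3+2 = 6 ballots, G on 19. G wins 19–6.
B vs H: 6 to 19, H.
D vs E: D preferred on 5+8+3+2 = 18 ballots; D wins 18–7.
D vs F: 5+8+3+1+3+2 = 22 for D, 3 for F — D by 22–3.
D vs G: 5+3+1+2 = 11 for D, 14 for G — G by 14–11.
D vs H: 5+3+1+3+2 = 14 for D, 11 for H — D by 14–11.
E vs F: E preferred on 3+1+3 = 7 ballots; F wins 18–7.
E vs G: 9 to 16, G.
E vs H: 6 to 19, H.
F vs G: 3+3+2 = 8 for F, 17 for G — G by 17–8.
F vs H: F preferred on 5+3+3+2 = 13 ballots; F wins 13–12.
G vs H: G preferred on 5+3+3+2 = 13 ballots; G wins 13–12.
G wins every pairwise contest, so G is the Condorcet winner.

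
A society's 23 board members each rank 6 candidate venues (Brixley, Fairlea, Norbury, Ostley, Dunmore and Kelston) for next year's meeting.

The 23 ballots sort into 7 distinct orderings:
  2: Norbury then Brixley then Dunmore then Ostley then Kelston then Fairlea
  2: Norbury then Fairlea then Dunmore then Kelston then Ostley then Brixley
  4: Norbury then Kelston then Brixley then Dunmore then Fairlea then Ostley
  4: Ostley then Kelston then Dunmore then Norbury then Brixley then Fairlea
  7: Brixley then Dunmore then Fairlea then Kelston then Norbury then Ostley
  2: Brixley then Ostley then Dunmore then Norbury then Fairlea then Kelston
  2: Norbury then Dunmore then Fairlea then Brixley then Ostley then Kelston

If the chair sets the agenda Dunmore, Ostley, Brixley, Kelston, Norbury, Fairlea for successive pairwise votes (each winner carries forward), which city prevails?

Norbury

Round 1: Dunmore vs Ostley — 17–6, Dunmore advances.
Round 2: Dunmore vs Brixley — 8–15, Brixley advances.
Round 3: Brixley vs Kelston — 13–10, Brixley advances.
Round 4: Brixley vs Norbury — 9–14, Norbury advances.
Round 5: Norbury vs Fairlea — 16–7, Norbury advances.
The agenda winner is Norbury.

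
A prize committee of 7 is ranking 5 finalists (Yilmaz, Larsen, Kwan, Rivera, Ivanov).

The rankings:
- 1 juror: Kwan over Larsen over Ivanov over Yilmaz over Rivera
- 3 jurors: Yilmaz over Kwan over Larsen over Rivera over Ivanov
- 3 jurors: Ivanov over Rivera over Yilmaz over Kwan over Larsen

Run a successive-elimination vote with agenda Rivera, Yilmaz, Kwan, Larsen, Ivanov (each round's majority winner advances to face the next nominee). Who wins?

Round 1: Rivera vs Yilmaz — 3–4, Yilmaz advances.
Round 2: Yilmaz vs Kwan — 6–1, Yilmaz advances.
Round 3: Yilmaz vs Larsen — 6–1, Yilmaz advances.
Round 4: Yilmaz vs Ivanov — 3–4, Ivanov advances.
Ivanov survives the agenda.

Ivanov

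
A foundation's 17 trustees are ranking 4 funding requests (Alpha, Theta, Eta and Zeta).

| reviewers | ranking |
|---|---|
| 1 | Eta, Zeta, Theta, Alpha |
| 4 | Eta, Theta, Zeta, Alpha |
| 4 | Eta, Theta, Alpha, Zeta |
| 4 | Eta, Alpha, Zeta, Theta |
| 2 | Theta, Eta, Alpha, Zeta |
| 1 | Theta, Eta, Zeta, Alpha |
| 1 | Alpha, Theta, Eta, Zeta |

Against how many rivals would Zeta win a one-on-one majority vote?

0

Zeta against each rival (17 reviewers):
Zeta vs Alpha: 1+4+1 = 6 for Zeta, 11 for Alpha — Alpha by 11–6.
Zeta–Theta: Theta 12–5.
Zeta vs Eta: Eta, 17–0.
Zeta beats no one; loses to Alpha, Theta, Eta — 0 pairwise wins.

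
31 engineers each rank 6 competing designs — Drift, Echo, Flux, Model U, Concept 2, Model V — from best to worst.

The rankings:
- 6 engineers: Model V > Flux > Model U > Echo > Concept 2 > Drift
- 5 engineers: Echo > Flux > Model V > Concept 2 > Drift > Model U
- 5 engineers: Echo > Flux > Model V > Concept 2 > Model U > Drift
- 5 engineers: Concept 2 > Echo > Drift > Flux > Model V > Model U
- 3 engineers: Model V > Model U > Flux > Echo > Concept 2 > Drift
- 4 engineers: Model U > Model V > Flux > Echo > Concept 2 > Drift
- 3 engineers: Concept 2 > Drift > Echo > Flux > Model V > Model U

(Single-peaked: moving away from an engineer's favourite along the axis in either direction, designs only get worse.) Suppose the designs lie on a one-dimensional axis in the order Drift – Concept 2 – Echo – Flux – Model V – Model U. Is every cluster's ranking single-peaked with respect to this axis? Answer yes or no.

yes

Axis positions: Drift=1, Concept 2=2, Echo=3, Flux=4, Model V=5, Model U=6.
Cluster 1 (peak Model V at position 5): ranking walks positions 5-4-6-3-2-1, expanding outward from the peak — single-peaked.
Cluster 2 (peak Echo at position 3): ranking walks positions 3-4-5-2-1-6, expanding outward from the peak — single-peaked.
Cluster 3 (peak Echo at position 3): ranking walks positions 3-4-5-2-6-1, expanding outward from the peak — single-peaked.
Cluster 4 (peak Concept 2 at position 2): ranking walks positions 2-3-1-4-5-6, expanding outward from the peak — single-peaked.
Cluster 5 (peak Model V at position 5): ranking walks positions 5-6-4-3-2-1, expanding outward from the peak — single-peaked.
Cluster 6 (peak Model U at position 6): ranking walks positions 6-5-4-3-2-1, expanding outward from the peak — single-peaked.
Cluster 7 (peak Concept 2 at position 2): ranking walks positions 2-1-3-4-5-6, expanding outward from the peak — single-peaked.
Every ranking is single-peaked on this axis.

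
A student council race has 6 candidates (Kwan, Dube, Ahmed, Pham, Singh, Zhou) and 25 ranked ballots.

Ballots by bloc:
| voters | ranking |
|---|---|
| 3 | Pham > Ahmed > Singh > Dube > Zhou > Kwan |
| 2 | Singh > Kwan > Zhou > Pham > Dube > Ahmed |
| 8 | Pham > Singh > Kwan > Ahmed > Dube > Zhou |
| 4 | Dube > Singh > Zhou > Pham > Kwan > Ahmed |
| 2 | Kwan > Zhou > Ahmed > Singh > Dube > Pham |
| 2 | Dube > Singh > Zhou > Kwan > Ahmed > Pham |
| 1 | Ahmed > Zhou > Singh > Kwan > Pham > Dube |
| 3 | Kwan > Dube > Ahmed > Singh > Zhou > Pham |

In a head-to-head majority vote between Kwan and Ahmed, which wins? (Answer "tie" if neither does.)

Kwan

Ballots ranking Kwan above Ahmed: 2 + 8 + 4 + 2 + 2 + 3 = 21.
Ballots ranking Ahmed above Kwan: 25 − 21 = 4.
Kwan wins the head-to-head 21–4.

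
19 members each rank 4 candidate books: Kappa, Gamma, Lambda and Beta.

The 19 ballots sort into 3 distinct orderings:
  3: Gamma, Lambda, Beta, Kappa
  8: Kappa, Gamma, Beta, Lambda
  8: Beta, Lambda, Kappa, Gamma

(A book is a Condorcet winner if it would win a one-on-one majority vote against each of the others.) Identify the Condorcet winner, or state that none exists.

none

Pairwise majorities:
Kappa vs Gamma: Kappa wins 16–3.
Kappa vs Lambda: Lambda, 11–8.
Kappa vs Beta: Beta wins 11–8.
Gamma vs Lambda: Gamma, 11–8.
Gamma vs Beta: Gamma, 11–8.
Lambda vs Beta: Beta wins 16–3.
No book is unbeaten: Kappa loses to Lambda; Gamma loses to Kappa; Lambda loses to Gamma; Beta loses to Gamma. In particular Kappa > Gamma > Lambda > Kappa is a majority cycle — no Condorcet winner exists.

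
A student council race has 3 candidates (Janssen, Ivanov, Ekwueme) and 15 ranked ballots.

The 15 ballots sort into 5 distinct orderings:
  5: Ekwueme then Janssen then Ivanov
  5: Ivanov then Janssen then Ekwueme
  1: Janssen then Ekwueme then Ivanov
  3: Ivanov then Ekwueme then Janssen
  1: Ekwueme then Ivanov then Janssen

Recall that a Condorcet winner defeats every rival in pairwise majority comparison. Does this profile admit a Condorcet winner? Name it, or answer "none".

Check each pair by majority over 15 ballots:
Janssen vs Ivanov: Janssen is ranked higher on 5+1 = 6 ballots, Ivanov on 9. Ivanov wins 9–6.
Janssen vs Ekwueme: Janssen is ranked higher on 5+1 = 6 ballots, Ekwueme on 9. Ekwueme wins 9–6.
Ivanov vs Ekwueme: Ivanov is ranked higher on 5+3 = 8 ballots, Ekwueme on 7. Ivanov wins 8–7.
Only Ivanov has no losses; Ivanov is the Condorcet winner.

Ivanov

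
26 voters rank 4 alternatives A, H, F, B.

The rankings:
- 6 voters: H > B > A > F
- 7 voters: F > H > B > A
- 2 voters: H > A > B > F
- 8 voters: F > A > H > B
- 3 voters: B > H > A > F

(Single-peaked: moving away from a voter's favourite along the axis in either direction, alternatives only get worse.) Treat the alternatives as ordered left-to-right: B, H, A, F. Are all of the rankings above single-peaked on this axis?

Axis positions: B=1, H=2, A=3, F=4.
Ballot type 1 (peak H at position 2): ranking walks positions 2-1-3-4, expanding outward from the peak — single-peaked.
Ballot type 2: ranking walks positions 4-2-1-3; H is ranked above A even though A lies between H and the peak F on the axis — preferences dip and rise again. Not single-peaked.
Ballot type 3 (peak H at position 2): ranking walks positions 2-3-1-4, expanding outward from the peak — single-peaked.
Ballot type 4 (peak F at position 4): ranking walks positions 4-3-2-1, expanding outward from the peak — single-peaked.
Ballot type 5 (peak B at position 1): ranking walks positions 1-2-3-4, expanding outward from the peak — single-peaked.
Ballot type 2 violates single-peakedness, so the profile is not single-peaked on this axis.

no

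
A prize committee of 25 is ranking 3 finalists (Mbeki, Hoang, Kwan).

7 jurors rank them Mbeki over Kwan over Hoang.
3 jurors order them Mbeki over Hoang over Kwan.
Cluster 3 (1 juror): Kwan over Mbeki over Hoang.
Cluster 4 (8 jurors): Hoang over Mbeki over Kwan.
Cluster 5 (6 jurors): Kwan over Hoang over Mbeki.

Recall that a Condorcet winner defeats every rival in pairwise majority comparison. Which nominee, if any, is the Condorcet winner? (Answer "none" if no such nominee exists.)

Pairwise majorities:
Mbeki vs Hoang: Hoang wins 14–11.
Mbeki–Kwan: Mbeki 18–7.
Hoang vs Kwan: Kwan wins 14–11.
No nominee is unbeaten: Mbeki loses to Hoang; Hoang loses to Kwan; Kwan loses to Mbeki. In particular Mbeki > Kwan > Hoang > Mbeki is a majority cycle — no Condorcet winner exists.

none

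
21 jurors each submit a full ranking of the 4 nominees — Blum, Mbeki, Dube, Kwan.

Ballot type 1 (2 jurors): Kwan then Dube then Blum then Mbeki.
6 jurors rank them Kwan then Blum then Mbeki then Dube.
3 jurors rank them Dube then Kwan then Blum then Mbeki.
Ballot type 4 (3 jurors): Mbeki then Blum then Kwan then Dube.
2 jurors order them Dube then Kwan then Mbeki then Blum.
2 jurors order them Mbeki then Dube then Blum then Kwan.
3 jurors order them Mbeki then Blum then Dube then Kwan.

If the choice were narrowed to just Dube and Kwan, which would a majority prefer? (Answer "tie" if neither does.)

Ballots ranking Dube above Kwan: 3 + 2 + 2 + 3 = 10.
Ballots ranking Kwan above Dube: 21 − 10 = 11.
Kwan wins the head-to-head 11–10.

Kwan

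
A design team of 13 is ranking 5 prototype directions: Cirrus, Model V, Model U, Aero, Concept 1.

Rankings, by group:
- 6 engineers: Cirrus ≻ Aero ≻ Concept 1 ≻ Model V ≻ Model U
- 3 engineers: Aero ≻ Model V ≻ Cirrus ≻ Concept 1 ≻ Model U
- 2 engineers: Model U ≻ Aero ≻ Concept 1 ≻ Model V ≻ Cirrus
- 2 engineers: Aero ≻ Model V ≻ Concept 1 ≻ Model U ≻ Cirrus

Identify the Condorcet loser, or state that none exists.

Model U

Head-to-head results (13 engineers):
Cirrus vs Model V: 6 for Cirrus, 7 for Model V — Model V by 7–6.
Cirrus vs Model U: Cirrus preferred on 6+3 = 9 ballots; Cirrus wins 9–4.
Cirrus–Aero: Aero 7–6.
Cirrus vs Concept 1: 6+3 = 9 for Cirrus, 4 for Concept 1 — Cirrus by 9–4.
Model V vs Model U: Model V wins 11–2.
Model V–Aero: Aero 13–0.
Model V–Concept 1: Concept 1 8–5.
Model U vs Aero: Model U preferred on 2 ballots; Aero wins 11–2.
Model U–Concept 1: Concept 1 11–2.
Aero vs Concept 1: Aero preferred on 6+3+2+2 = 13 ballots; Aero wins 13–0.
Only Model U has no wins; Model U is the Condorcet loser.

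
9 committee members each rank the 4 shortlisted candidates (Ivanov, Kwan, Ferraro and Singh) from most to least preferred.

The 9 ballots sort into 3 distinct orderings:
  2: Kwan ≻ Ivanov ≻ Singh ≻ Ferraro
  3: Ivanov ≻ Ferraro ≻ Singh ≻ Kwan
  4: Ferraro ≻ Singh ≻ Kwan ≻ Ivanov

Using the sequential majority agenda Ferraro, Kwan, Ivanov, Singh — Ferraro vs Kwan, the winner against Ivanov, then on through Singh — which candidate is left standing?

Round 1: Ferraro vs Kwan — 7–2, Ferraro advances.
Round 2: Ferraro vs Ivanov — 4–5, Ivanov advances.
Round 3: Ivanov vs Singh — 5–4, Ivanov advances.
The agenda winner is Ivanov.

Ivanov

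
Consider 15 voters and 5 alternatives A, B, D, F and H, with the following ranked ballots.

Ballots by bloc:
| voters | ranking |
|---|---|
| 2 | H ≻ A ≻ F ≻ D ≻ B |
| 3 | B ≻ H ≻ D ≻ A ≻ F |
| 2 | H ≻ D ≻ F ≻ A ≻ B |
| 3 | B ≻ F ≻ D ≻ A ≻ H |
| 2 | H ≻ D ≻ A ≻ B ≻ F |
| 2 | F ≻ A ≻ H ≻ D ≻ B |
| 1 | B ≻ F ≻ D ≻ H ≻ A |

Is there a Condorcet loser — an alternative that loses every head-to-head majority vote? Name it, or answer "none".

none

Head-to-head results (15 voters):
A vs B: 8 to 7, A.
A vs D: D wins 11–4.
A vs F: A is ranked higher on 2+3+2 = 7 ballots, F on 8. F wins 8–7.
A vs H: A is ranked higher on 3+2 = 5 ballots, H on 10. H wins 10–5.
B vs D: 3+3+1 = 7 for B, 8 for D — D by 8–7.
B vs F: B wins 9–6.
B vs H: H wins 8–7.
D–F: F 8–7.
D vs H: H, 11–4.
F vs H: F is ranked higher on 3+2+1 = 6 ballots, H on 9. H wins 9–6.
Each alternative has at least one pairwise win (A beats B; B beats F; D beats A; F beats A; H beats A) — no Condorcet loser.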